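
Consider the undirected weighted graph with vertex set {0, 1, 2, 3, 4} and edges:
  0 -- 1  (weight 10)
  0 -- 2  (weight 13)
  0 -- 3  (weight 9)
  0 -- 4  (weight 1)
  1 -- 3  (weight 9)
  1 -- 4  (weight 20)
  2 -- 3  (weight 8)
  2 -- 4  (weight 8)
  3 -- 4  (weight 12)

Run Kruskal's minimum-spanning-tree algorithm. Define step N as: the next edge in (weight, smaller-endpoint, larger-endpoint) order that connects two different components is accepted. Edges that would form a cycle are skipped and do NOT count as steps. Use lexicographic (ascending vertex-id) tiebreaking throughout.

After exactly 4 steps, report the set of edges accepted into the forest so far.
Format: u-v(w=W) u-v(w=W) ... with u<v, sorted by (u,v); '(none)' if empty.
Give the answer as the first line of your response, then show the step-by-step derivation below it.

0-4(w=1) 1-3(w=9) 2-3(w=8) 2-4(w=8)

step 1: add edge 0-4 (w=1); MST = {0-4(w=1)}
step 2: add edge 2-3 (w=8); MST = {0-4(w=1) 2-3(w=8)}
step 3: add edge 2-4 (w=8); MST = {0-4(w=1) 2-3(w=8) 2-4(w=8)}
step 4: add edge 1-3 (w=9); MST = {0-4(w=1) 1-3(w=9) 2-3(w=8) 2-4(w=8)}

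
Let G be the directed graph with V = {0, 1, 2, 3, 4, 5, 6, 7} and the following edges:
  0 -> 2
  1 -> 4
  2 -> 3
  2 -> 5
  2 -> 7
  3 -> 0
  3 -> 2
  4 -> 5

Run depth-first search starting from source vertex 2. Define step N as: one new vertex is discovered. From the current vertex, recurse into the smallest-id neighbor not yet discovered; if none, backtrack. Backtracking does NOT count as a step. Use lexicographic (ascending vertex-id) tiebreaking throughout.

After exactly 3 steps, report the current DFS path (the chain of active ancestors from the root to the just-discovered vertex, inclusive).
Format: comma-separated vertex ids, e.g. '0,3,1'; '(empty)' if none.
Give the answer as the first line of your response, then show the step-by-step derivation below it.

2,3,0

step 1: discover 2; path=2; order=2
step 2: discover 3; path=2>3; order=2,3
step 3: discover 0; path=2>3>0; order=2,3,0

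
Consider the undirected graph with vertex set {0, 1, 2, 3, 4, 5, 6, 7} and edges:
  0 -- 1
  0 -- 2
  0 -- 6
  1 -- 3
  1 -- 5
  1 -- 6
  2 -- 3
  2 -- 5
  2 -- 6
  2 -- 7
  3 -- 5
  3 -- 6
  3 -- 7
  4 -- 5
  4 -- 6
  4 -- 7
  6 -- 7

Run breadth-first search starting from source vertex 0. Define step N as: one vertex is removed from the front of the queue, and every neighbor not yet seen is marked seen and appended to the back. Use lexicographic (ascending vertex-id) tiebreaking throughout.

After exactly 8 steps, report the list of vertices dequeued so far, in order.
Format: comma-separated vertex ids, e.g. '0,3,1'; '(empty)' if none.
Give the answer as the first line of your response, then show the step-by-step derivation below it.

0,1,2,6,3,5,7,4

step 1: dequeue 0; queue=[1,2,6]; order=0
step 2: dequeue 1; queue=[2,6,3,5]; order=0,1
step 3: dequeue 2; queue=[6,3,5,7]; order=0,1,2
step 4: dequeue 6; queue=[3,5,7,4]; order=0,1,2,6
step 5: dequeue 3; queue=[5,7,4]; order=0,1,2,6,3
step 6: dequeue 5; queue=[7,4]; order=0,1,2,6,3,5
step 7: dequeue 7; queue=[4]; order=0,1,2,6,3,5,7
step 8: dequeue 4; queue=[(empty)]; order=0,1,2,6,3,5,7,4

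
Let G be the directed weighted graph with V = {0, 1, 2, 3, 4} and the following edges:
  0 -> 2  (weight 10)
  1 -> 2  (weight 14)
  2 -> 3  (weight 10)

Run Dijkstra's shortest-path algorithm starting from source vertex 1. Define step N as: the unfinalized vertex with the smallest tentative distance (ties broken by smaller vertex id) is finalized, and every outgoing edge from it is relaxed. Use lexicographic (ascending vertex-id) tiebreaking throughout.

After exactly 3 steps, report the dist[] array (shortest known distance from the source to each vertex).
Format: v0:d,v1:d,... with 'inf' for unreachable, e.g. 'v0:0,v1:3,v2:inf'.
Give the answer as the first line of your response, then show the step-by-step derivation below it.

v0:inf,v1:0,v2:14,v3:24,v4:inf

step 1: dist = v0:inf,v1:0,v2:14,v3:inf,v4:inf
step 2: dist = v0:inf,v1:0,v2:14,v3:24,v4:inf
step 3: dist = v0:inf,v1:0,v2:14,v3:24,v4:inf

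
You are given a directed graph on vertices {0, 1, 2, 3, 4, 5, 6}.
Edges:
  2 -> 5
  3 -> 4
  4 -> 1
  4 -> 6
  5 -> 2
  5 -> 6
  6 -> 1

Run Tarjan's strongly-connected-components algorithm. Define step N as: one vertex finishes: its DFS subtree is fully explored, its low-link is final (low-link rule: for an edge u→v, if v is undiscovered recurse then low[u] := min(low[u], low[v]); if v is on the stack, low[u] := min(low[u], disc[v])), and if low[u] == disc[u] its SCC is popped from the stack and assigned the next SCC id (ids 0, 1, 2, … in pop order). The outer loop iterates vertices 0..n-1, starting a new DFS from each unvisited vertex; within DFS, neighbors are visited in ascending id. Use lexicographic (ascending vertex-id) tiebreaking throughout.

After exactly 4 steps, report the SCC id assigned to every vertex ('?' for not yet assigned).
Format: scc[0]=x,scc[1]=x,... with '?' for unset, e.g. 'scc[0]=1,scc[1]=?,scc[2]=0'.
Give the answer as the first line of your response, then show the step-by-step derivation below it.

scc[0]=0,scc[1]=1,scc[2]=?,scc[3]=?,scc[4]=?,scc[5]=?,scc[6]=2

step 1: low=(low[0]=0,low[1]=?,low[2]=?,low[3]=?,low[4]=?,low[5]=?,low[6]=?); scc=(scc[0]=0,scc[1]=?,scc[2]=?,scc[3]=?,scc[4]=?,scc[5]=?,scc[6]=?)
step 2: low=(low[0]=0,low[1]=1,low[2]=?,low[3]=?,low[4]=?,low[5]=?,low[6]=?); scc=(scc[0]=0,scc[1]=1,scc[2]=?,scc[3]=?,scc[4]=?,scc[5]=?,scc[6]=?)
step 3: low=(low[0]=0,low[1]=1,low[2]=2,low[3]=?,low[4]=?,low[5]=2,low[6]=4); scc=(scc[0]=0,scc[1]=1,scc[2]=?,scc[3]=?,scc[4]=?,scc[5]=?,scc[6]=2)
step 4: low=(low[0]=0,low[1]=1,low[2]=2,low[3]=?,low[4]=?,low[5]=2,low[6]=4); scc=(scc[0]=0,scc[1]=1,scc[2]=?,scc[3]=?,scc[4]=?,scc[5]=?,scc[6]=2)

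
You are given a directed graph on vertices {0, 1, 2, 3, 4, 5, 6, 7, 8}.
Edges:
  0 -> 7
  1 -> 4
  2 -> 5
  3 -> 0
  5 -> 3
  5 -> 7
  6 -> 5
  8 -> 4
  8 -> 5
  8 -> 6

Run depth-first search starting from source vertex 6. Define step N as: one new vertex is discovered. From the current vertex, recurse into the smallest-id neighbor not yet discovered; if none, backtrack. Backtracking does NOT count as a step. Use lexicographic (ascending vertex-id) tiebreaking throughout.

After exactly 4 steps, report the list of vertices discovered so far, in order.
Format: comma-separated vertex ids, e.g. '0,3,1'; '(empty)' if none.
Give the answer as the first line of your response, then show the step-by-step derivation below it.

6,5,3,0

step 1: discover 6; path=6; order=6
step 2: discover 5; path=6>5; order=6,5
step 3: discover 3; path=6>5>3; order=6,5,3
step 4: discover 0; path=6>5>3>0; order=6,5,3,0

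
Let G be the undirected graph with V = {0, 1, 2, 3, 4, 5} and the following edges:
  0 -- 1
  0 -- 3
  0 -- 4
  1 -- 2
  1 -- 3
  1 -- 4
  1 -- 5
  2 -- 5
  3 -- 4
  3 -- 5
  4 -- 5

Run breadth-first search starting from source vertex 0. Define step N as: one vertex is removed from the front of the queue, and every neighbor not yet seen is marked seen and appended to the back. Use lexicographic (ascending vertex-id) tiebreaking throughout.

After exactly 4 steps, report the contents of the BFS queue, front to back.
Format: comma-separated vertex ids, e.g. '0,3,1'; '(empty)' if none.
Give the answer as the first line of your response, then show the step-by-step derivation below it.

2,5

step 1: dequeue 0; queue=[1,3,4]; order=0
step 2: dequeue 1; queue=[3,4,2,5]; order=0,1
step 3: dequeue 3; queue=[4,2,5]; order=0,1,3
step 4: dequeue 4; queue=[2,5]; order=0,1,3,4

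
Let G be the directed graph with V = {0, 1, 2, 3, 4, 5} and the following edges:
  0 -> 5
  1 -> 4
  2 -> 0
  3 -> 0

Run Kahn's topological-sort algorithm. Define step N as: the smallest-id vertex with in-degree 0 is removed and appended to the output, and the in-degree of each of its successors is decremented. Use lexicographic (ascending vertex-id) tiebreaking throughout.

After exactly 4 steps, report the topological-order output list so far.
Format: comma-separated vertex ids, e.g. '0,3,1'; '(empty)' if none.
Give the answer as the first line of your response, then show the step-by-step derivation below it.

1,2,3,0

step 1: output 1; order=[1]; indeg=(2,0,0,0,0,1)
step 2: output 2; order=[1,2]; indeg=(1,0,0,0,0,1)
step 3: output 3; order=[1,2,3]; indeg=(0,0,0,0,0,1)
step 4: output 0; order=[1,2,3,0]; indeg=(0,0,0,0,0,0)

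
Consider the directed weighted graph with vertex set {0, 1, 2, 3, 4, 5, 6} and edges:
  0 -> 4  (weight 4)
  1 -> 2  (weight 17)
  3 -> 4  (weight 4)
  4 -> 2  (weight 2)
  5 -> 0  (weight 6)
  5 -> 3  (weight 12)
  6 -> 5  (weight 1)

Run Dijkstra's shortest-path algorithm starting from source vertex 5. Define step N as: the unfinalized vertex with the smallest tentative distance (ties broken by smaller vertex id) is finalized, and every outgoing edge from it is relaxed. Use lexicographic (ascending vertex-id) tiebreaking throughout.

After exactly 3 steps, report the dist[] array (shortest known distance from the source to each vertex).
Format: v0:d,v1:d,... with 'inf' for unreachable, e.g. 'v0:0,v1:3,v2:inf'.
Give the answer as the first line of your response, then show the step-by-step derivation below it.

v0:6,v1:inf,v2:12,v3:12,v4:10,v5:0,v6:inf

step 1: dist = v0:6,v1:inf,v2:inf,v3:12,v4:inf,v5:0,v6:inf
step 2: dist = v0:6,v1:inf,v2:inf,v3:12,v4:10,v5:0,v6:inf
step 3: dist = v0:6,v1:inf,v2:12,v3:12,v4:10,v5:0,v6:inf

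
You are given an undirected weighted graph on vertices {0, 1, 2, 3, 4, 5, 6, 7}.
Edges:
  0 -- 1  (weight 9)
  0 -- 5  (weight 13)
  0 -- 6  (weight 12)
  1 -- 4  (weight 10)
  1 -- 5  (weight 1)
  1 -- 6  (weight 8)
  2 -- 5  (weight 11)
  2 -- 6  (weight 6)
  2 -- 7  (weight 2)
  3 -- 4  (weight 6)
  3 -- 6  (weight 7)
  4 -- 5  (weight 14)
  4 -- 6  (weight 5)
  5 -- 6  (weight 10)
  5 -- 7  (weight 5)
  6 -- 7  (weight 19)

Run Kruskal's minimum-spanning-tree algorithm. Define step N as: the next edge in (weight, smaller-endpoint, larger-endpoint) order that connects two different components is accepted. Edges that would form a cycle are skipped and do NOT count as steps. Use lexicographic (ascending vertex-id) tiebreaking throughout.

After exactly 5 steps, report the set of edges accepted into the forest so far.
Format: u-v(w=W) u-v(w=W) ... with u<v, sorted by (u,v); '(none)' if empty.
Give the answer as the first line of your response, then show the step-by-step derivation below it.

1-5(w=1) 2-6(w=6) 2-7(w=2) 4-6(w=5) 5-7(w=5)

step 1: add edge 1-5 (w=1); MST = {1-5(w=1)}
step 2: add edge 2-7 (w=2); MST = {1-5(w=1) 2-7(w=2)}
step 3: add edge 4-6 (w=5); MST = {1-5(w=1) 2-7(w=2) 4-6(w=5)}
step 4: add edge 5-7 (w=5); MST = {1-5(w=1) 2-7(w=2) 4-6(w=5) 5-7(w=5)}
step 5: add edge 2-6 (w=6); MST = {1-5(w=1) 2-6(w=6) 2-7(w=2) 4-6(w=5) 5-7(w=5)}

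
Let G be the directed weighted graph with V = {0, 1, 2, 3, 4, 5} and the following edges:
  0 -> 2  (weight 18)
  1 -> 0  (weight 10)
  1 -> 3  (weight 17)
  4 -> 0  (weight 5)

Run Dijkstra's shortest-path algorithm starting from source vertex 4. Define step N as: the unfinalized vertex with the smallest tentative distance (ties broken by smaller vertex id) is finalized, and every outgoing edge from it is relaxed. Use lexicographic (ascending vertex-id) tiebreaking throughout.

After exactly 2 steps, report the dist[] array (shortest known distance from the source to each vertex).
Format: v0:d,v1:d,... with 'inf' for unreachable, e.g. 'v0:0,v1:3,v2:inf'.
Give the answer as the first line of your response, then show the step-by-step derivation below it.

v0:5,v1:inf,v2:23,v3:inf,v4:0,v5:inf

step 1: dist = v0:5,v1:inf,v2:inf,v3:inf,v4:0,v5:inf
step 2: dist = v0:5,v1:inf,v2:23,v3:inf,v4:0,v5:inf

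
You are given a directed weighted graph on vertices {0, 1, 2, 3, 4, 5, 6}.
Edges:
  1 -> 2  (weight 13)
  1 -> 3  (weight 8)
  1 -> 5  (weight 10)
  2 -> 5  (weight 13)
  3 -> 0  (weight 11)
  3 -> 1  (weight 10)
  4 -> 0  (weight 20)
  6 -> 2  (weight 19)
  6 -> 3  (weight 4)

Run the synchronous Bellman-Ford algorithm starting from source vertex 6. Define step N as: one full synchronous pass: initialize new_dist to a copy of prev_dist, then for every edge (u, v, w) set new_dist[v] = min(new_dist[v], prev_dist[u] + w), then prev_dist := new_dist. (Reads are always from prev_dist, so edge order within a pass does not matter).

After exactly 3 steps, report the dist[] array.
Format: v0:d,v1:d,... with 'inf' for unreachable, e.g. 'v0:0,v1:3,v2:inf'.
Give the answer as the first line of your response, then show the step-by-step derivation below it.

v0:15,v1:14,v2:19,v3:4,v4:inf,v5:24,v6:0

step 1: dist = v0:inf,v1:inf,v2:19,v3:4,v4:inf,v5:inf,v6:0
step 2: dist = v0:15,v1:14,v2:19,v3:4,v4:inf,v5:32,v6:0
step 3: dist = v0:15,v1:14,v2:19,v3:4,v4:inf,v5:24,v6:0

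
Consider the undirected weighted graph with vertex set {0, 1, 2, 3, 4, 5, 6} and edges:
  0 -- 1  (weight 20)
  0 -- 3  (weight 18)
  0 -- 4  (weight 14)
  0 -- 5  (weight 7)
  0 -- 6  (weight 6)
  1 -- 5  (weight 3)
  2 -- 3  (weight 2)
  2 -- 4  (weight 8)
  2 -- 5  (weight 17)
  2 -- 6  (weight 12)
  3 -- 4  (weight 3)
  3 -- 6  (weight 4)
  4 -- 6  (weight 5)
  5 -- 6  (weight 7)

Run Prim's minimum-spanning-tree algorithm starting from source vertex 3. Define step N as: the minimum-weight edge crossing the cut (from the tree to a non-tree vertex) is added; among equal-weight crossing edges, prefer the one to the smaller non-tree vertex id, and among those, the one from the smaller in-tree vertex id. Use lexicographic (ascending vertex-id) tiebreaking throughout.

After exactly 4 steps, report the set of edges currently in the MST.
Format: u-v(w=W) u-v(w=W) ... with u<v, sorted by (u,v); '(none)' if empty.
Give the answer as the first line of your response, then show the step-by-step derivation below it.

0-6(w=6) 2-3(w=2) 3-4(w=3) 3-6(w=4)

step 1: add edge 2-3 (w=2); MST = {2-3(w=2)}
step 2: add edge 3-4 (w=3); MST = {2-3(w=2) 3-4(w=3)}
step 3: add edge 3-6 (w=4); MST = {2-3(w=2) 3-4(w=3) 3-6(w=4)}
step 4: add edge 0-6 (w=6); MST = {0-6(w=6) 2-3(w=2) 3-4(w=3) 3-6(w=4)}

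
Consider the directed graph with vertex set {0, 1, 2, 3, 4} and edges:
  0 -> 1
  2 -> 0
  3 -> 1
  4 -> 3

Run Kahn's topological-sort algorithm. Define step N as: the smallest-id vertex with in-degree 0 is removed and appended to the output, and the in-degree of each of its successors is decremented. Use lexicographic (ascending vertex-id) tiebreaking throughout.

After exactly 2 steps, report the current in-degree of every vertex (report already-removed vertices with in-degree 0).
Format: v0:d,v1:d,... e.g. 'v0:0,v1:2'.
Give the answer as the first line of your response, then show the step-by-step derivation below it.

v0:0,v1:1,v2:0,v3:1,v4:0

step 1: output 2; order=[2]; indeg=(0,2,0,1,0)
step 2: output 0; order=[2,0]; indeg=(0,1,0,1,0)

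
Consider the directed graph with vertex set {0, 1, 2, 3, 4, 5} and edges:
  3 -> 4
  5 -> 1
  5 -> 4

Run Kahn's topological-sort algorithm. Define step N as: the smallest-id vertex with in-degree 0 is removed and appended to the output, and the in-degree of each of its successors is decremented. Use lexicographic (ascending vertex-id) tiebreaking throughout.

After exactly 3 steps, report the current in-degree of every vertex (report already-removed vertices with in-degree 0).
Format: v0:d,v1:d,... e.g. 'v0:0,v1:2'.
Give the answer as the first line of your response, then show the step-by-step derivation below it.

v0:0,v1:1,v2:0,v3:0,v4:1,v5:0

step 1: output 0; order=[0]; indeg=(0,1,0,0,2,0)
step 2: output 2; order=[0,2]; indeg=(0,1,0,0,2,0)
step 3: output 3; order=[0,2,3]; indeg=(0,1,0,0,1,0)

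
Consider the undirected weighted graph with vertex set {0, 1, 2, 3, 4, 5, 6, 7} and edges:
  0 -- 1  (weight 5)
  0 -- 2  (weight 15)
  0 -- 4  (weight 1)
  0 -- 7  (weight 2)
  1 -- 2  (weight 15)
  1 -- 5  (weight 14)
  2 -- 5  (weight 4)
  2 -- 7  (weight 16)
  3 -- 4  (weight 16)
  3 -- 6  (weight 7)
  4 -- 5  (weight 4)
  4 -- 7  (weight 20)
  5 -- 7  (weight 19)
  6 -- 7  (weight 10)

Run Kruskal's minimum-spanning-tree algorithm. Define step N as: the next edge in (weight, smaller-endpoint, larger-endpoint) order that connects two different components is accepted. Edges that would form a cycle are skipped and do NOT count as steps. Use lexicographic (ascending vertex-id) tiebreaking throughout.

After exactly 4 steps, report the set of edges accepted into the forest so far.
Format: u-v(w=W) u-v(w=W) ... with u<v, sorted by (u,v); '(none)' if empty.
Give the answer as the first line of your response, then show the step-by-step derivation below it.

0-4(w=1) 0-7(w=2) 2-5(w=4) 4-5(w=4)

step 1: add edge 0-4 (w=1); MST = {0-4(w=1)}
step 2: add edge 0-7 (w=2); MST = {0-4(w=1) 0-7(w=2)}
step 3: add edge 2-5 (w=4); MST = {0-4(w=1) 0-7(w=2) 2-5(w=4)}
step 4: add edge 4-5 (w=4); MST = {0-4(w=1) 0-7(w=2) 2-5(w=4) 4-5(w=4)}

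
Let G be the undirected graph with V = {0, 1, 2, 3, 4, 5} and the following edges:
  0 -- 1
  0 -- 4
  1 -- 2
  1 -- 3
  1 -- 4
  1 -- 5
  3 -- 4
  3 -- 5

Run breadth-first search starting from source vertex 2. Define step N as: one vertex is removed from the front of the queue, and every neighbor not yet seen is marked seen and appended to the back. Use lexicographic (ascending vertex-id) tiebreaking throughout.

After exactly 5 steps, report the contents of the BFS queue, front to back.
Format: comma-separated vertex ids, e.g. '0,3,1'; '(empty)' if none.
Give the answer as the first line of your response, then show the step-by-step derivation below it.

5

step 1: dequeue 2; queue=[1]; order=2
step 2: dequeue 1; queue=[0,3,4,5]; order=2,1
step 3: dequeue 0; queue=[3,4,5]; order=2,1,0
step 4: dequeue 3; queue=[4,5]; order=2,1,0,3
step 5: dequeue 4; queue=[5]; order=2,1,0,3,4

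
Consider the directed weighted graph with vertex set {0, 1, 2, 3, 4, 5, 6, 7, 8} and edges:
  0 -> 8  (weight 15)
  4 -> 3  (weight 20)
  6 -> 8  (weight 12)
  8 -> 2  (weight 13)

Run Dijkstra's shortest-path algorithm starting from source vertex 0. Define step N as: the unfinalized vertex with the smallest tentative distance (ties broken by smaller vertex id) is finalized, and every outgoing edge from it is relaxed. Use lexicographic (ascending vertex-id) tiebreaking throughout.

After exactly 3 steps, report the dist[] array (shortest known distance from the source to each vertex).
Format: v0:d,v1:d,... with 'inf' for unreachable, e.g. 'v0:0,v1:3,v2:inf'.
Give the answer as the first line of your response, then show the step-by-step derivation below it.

v0:0,v1:inf,v2:28,v3:inf,v4:inf,v5:inf,v6:inf,v7:inf,v8:15

step 1: dist = v0:0,v1:inf,v2:inf,v3:inf,v4:inf,v5:inf,v6:inf,v7:inf,v8:15
step 2: dist = v0:0,v1:inf,v2:28,v3:inf,v4:inf,v5:inf,v6:inf,v7:inf,v8:15
step 3: dist = v0:0,v1:inf,v2:28,v3:inf,v4:inf,v5:inf,v6:inf,v7:inf,v8:15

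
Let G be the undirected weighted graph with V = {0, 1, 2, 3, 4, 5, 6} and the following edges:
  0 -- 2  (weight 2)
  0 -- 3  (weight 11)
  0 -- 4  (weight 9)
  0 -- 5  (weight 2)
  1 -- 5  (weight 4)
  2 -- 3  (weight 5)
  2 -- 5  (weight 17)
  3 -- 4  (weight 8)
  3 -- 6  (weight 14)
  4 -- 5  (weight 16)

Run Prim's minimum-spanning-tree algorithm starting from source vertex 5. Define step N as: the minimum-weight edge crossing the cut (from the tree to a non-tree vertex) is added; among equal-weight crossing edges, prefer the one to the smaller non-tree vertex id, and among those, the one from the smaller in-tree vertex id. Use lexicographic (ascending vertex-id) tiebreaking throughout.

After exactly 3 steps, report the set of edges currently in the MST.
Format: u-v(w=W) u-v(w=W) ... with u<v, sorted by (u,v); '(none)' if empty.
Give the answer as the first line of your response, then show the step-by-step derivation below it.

0-2(w=2) 0-5(w=2) 1-5(w=4)

step 1: add edge 0-5 (w=2); MST = {0-5(w=2)}
step 2: add edge 0-2 (w=2); MST = {0-2(w=2) 0-5(w=2)}
step 3: add edge 1-5 (w=4); MST = {0-2(w=2) 0-5(w=2) 1-5(w=4)}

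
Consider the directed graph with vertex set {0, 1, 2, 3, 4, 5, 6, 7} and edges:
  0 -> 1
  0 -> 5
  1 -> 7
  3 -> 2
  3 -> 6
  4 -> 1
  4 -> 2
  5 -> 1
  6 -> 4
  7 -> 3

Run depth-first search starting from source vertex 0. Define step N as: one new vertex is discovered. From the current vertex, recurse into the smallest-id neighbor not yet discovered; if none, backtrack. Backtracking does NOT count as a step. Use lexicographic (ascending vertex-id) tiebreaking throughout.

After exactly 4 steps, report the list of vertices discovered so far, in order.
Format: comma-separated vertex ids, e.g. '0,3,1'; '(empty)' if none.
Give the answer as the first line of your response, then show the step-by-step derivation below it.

0,1,7,3

step 1: discover 0; path=0; order=0
step 2: discover 1; path=0>1; order=0,1
step 3: discover 7; path=0>1>7; order=0,1,7
step 4: discover 3; path=0>1>7>3; order=0,1,7,3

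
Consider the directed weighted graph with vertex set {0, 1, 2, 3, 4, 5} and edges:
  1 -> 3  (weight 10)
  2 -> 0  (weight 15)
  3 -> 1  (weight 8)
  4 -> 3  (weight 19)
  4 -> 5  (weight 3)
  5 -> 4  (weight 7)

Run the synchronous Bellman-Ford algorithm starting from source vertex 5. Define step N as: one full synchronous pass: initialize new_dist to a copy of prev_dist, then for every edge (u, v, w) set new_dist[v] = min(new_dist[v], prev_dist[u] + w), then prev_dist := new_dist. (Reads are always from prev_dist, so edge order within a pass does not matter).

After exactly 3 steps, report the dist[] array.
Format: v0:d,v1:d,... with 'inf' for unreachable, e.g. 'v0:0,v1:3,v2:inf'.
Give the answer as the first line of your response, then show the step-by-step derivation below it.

v0:inf,v1:34,v2:inf,v3:26,v4:7,v5:0

step 1: dist = v0:inf,v1:inf,v2:inf,v3:inf,v4:7,v5:0
step 2: dist = v0:inf,v1:inf,v2:inf,v3:26,v4:7,v5:0
step 3: dist = v0:inf,v1:34,v2:inf,v3:26,v4:7,v5:0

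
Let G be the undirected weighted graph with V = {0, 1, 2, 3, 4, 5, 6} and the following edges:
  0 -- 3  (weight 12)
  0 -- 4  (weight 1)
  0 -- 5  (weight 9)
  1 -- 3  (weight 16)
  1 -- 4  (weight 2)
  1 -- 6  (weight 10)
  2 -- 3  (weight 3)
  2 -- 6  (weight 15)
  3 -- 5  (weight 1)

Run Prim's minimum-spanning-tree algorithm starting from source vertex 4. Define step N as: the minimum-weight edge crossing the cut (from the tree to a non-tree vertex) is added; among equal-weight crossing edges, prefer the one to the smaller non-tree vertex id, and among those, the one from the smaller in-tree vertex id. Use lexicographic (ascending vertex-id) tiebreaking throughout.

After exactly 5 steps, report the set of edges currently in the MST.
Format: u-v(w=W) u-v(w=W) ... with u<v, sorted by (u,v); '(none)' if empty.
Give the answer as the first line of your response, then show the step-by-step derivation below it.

0-4(w=1) 0-5(w=9) 1-4(w=2) 2-3(w=3) 3-5(w=1)

step 1: add edge 0-4 (w=1); MST = {0-4(w=1)}
step 2: add edge 1-4 (w=2); MST = {0-4(w=1) 1-4(w=2)}
step 3: add edge 0-5 (w=9); MST = {0-4(w=1) 0-5(w=9) 1-4(w=2)}
step 4: add edge 3-5 (w=1); MST = {0-4(w=1) 0-5(w=9) 1-4(w=2) 3-5(w=1)}
step 5: add edge 2-3 (w=3); MST = {0-4(w=1) 0-5(w=9) 1-4(w=2) 2-3(w=3) 3-5(w=1)}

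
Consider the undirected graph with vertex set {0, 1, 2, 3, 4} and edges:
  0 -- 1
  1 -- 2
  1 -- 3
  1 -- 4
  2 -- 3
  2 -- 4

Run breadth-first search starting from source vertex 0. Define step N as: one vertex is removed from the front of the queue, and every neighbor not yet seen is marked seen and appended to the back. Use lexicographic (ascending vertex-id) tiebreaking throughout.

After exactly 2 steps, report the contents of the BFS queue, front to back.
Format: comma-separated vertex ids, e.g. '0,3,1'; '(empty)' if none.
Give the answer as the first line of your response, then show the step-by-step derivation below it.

2,3,4

step 1: dequeue 0; queue=[1]; order=0
step 2: dequeue 1; queue=[2,3,4]; order=0,1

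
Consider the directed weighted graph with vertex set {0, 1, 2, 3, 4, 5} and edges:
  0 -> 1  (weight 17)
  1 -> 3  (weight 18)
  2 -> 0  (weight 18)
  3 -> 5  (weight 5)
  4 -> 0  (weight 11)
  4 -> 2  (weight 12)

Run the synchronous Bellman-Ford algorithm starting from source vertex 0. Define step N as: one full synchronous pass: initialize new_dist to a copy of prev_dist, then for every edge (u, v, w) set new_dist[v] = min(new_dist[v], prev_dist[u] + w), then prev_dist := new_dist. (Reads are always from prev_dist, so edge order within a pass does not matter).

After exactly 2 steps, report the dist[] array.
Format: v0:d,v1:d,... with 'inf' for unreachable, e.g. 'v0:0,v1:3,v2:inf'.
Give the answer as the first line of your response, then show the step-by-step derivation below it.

v0:0,v1:17,v2:inf,v3:35,v4:inf,v5:inf

step 1: dist = v0:0,v1:17,v2:inf,v3:inf,v4:inf,v5:inf
step 2: dist = v0:0,v1:17,v2:inf,v3:35,v4:inf,v5:inf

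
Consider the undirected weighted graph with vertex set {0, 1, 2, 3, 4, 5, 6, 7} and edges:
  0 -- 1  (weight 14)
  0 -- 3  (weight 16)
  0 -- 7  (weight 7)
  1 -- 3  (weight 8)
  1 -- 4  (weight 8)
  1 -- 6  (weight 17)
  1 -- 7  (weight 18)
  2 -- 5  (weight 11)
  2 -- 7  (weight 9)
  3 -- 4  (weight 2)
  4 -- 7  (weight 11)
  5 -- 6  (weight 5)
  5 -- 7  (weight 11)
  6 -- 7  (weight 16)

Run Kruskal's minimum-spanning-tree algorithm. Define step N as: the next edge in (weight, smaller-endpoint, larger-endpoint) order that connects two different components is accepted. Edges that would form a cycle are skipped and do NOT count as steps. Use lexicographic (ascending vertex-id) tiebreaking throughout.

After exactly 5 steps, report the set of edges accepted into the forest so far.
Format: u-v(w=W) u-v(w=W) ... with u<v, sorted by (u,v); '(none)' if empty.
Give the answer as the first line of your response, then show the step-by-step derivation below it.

0-7(w=7) 1-3(w=8) 2-7(w=9) 3-4(w=2) 5-6(w=5)

step 1: add edge 3-4 (w=2); MST = {3-4(w=2)}
step 2: add edge 5-6 (w=5); MST = {3-4(w=2) 5-6(w=5)}
step 3: add edge 0-7 (w=7); MST = {0-7(w=7) 3-4(w=2) 5-6(w=5)}
step 4: add edge 1-3 (w=8); MST = {0-7(w=7) 1-3(w=8) 3-4(w=2) 5-6(w=5)}
step 5: add edge 2-7 (w=9); MST = {0-7(w=7) 1-3(w=8) 2-7(w=9) 3-4(w=2) 5-6(w=5)}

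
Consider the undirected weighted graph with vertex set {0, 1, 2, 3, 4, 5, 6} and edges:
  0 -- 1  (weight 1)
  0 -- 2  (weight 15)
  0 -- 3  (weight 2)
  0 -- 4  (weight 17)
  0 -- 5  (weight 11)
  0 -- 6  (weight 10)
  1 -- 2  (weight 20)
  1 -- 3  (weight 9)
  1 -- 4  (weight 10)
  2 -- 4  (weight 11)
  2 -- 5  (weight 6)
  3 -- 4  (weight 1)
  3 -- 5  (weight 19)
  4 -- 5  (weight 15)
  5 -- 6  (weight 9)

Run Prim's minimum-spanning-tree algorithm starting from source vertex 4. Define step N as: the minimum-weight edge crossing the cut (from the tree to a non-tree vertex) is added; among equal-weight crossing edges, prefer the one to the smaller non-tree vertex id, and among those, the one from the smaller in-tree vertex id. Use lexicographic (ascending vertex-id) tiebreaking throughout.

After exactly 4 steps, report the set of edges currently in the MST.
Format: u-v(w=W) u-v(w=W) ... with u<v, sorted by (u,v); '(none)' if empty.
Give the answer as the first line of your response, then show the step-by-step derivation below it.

0-1(w=1) 0-3(w=2) 0-6(w=10) 3-4(w=1)

step 1: add edge 3-4 (w=1); MST = {3-4(w=1)}
step 2: add edge 0-3 (w=2); MST = {0-3(w=2) 3-4(w=1)}
step 3: add edge 0-1 (w=1); MST = {0-1(w=1) 0-3(w=2) 3-4(w=1)}
step 4: add edge 0-6 (w=10); MST = {0-1(w=1) 0-3(w=2) 0-6(w=10) 3-4(w=1)}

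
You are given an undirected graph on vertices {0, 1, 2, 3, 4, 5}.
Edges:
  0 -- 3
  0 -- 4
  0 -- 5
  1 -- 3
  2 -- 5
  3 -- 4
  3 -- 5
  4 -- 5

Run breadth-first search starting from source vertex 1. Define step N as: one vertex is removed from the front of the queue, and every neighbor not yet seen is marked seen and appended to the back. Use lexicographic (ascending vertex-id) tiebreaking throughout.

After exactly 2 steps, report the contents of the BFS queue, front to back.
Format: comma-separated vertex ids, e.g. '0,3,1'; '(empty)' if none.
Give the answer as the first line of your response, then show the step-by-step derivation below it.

0,4,5

step 1: dequeue 1; queue=[3]; order=1
step 2: dequeue 3; queue=[0,4,5]; order=1,3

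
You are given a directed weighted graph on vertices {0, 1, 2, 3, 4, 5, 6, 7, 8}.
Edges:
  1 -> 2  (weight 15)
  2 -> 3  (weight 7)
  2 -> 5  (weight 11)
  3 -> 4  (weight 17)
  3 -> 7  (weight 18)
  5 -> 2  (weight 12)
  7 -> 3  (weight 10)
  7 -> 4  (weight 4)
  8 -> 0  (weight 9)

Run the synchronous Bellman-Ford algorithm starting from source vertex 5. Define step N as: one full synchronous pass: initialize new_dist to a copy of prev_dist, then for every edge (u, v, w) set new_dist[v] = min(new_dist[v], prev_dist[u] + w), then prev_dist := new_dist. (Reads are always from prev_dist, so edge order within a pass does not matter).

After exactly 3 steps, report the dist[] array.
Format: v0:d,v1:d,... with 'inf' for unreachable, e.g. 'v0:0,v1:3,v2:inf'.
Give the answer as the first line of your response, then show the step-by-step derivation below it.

v0:inf,v1:inf,v2:12,v3:19,v4:36,v5:0,v6:inf,v7:37,v8:inf

step 1: dist = v0:inf,v1:inf,v2:12,v3:inf,v4:inf,v5:0,v6:inf,v7:inf,v8:inf
step 2: dist = v0:inf,v1:inf,v2:12,v3:19,v4:inf,v5:0,v6:inf,v7:inf,v8:inf
step 3: dist = v0:inf,v1:inf,v2:12,v3:19,v4:36,v5:0,v6:inf,v7:37,v8:inf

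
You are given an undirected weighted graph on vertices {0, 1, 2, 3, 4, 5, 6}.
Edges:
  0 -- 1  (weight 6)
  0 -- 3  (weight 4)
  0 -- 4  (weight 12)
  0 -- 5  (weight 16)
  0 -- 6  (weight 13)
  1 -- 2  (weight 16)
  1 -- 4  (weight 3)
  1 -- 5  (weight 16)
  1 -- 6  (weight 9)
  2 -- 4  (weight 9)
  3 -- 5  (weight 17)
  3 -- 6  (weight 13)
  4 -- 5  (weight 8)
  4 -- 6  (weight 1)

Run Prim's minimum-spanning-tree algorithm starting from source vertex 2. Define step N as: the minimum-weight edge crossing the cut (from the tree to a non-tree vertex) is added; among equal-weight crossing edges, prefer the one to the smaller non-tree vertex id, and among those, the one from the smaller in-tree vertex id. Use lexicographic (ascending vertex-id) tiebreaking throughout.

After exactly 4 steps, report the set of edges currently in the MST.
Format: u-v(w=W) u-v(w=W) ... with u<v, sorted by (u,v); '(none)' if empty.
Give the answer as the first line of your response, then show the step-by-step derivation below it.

0-1(w=6) 1-4(w=3) 2-4(w=9) 4-6(w=1)

step 1: add edge 2-4 (w=9); MST = {2-4(w=9)}
step 2: add edge 4-6 (w=1); MST = {2-4(w=9) 4-6(w=1)}
step 3: add edge 1-4 (w=3); MST = {1-4(w=3) 2-4(w=9) 4-6(w=1)}
step 4: add edge 0-1 (w=6); MST = {0-1(w=6) 1-4(w=3) 2-4(w=9) 4-6(w=1)}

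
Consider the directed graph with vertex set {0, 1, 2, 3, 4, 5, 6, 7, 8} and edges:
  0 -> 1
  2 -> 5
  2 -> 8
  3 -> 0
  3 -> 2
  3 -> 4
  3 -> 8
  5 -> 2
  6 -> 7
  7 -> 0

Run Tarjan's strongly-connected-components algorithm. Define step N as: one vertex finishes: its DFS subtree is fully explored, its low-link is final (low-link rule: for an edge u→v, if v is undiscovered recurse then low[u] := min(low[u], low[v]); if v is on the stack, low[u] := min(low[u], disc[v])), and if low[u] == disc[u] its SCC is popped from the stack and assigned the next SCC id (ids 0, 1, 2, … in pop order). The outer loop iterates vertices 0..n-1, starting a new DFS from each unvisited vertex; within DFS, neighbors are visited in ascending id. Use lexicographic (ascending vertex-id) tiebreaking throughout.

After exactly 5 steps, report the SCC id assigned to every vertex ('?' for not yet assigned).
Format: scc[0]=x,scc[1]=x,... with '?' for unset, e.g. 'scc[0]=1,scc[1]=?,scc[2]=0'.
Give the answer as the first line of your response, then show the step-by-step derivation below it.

scc[0]=1,scc[1]=0,scc[2]=3,scc[3]=?,scc[4]=?,scc[5]=3,scc[6]=?,scc[7]=?,scc[8]=2

step 1: low=(low[0]=0,low[1]=1,low[2]=?,low[3]=?,low[4]=?,low[5]=?,low[6]=?,low[7]=?,low[8]=?); scc=(scc[0]=?,scc[1]=0,scc[2]=?,scc[3]=?,scc[4]=?,scc[5]=?,scc[6]=?,scc[7]=?,scc[8]=?)
step 2: low=(low[0]=0,low[1]=1,low[2]=?,low[3]=?,low[4]=?,low[5]=?,low[6]=?,low[7]=?,low[8]=?); scc=(scc[0]=1,scc[1]=0,scc[2]=?,scc[3]=?,scc[4]=?,scc[5]=?,scc[6]=?,scc[7]=?,scc[8]=?)
step 3: low=(low[0]=0,low[1]=1,low[2]=2,low[3]=?,low[4]=?,low[5]=2,low[6]=?,low[7]=?,low[8]=?); scc=(scc[0]=1,scc[1]=0,scc[2]=?,scc[3]=?,scc[4]=?,scc[5]=?,scc[6]=?,scc[7]=?,scc[8]=?)
step 4: low=(low[0]=0,low[1]=1,low[2]=2,low[3]=?,low[4]=?,low[5]=2,low[6]=?,low[7]=?,low[8]=4); scc=(scc[0]=1,scc[1]=0,scc[2]=?,scc[3]=?,scc[4]=?,scc[5]=?,scc[6]=?,scc[7]=?,scc[8]=2)
step 5: low=(low[0]=0,low[1]=1,low[2]=2,low[3]=?,low[4]=?,low[5]=2,low[6]=?,low[7]=?,low[8]=4); scc=(scc[0]=1,scc[1]=0,scc[2]=3,scc[3]=?,scc[4]=?,scc[5]=3,scc[6]=?,scc[7]=?,scc[8]=2)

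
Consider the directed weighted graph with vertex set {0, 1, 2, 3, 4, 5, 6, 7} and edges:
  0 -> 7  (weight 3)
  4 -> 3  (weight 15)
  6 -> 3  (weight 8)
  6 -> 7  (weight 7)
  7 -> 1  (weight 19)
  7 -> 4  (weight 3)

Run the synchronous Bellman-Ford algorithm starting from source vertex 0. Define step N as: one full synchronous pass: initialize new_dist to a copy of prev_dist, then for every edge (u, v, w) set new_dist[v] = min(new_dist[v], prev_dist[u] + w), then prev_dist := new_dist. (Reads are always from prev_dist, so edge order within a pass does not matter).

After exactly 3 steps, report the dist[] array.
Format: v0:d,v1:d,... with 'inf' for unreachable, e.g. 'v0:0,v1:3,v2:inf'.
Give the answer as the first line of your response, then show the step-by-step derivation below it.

v0:0,v1:22,v2:inf,v3:21,v4:6,v5:inf,v6:inf,v7:3

step 1: dist = v0:0,v1:inf,v2:inf,v3:inf,v4:inf,v5:inf,v6:inf,v7:3
step 2: dist = v0:0,v1:22,v2:inf,v3:inf,v4:6,v5:inf,v6:inf,v7:3
step 3: dist = v0:0,v1:22,v2:inf,v3:21,v4:6,v5:inf,v6:inf,v7:3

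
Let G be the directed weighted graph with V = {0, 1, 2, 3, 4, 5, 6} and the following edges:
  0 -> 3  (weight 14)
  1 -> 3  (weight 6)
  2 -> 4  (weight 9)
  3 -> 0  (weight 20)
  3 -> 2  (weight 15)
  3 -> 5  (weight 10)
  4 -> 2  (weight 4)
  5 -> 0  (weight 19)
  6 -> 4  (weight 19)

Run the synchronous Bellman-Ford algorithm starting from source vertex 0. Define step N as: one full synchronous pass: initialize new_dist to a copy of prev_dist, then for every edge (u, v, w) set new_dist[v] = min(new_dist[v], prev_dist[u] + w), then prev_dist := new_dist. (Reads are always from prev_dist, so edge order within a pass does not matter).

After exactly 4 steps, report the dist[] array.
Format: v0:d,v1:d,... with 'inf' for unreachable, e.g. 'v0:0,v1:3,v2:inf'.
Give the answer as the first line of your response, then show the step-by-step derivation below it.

v0:0,v1:inf,v2:29,v3:14,v4:38,v5:24,v6:inf

step 1: dist = v0:0,v1:inf,v2:inf,v3:14,v4:inf,v5:inf,v6:inf
step 2: dist = v0:0,v1:inf,v2:29,v3:14,v4:inf,v5:24,v6:inf
step 3: dist = v0:0,v1:inf,v2:29,v3:14,v4:38,v5:24,v6:inf
step 4: dist = v0:0,v1:inf,v2:29,v3:14,v4:38,v5:24,v6:inf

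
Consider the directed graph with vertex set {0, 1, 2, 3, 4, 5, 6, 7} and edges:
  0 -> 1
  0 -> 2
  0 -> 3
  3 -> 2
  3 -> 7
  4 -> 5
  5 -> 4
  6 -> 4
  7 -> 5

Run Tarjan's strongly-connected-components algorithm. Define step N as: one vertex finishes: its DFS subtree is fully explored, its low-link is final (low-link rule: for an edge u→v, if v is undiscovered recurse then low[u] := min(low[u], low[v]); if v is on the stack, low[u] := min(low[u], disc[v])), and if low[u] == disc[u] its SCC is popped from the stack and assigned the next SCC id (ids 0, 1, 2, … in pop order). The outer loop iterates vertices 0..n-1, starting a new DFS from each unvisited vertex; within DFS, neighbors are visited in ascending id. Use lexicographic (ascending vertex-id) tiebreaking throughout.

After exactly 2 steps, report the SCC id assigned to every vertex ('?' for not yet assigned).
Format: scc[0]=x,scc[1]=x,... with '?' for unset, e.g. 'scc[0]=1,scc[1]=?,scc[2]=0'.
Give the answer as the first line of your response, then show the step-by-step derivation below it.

scc[0]=?,scc[1]=0,scc[2]=1,scc[3]=?,scc[4]=?,scc[5]=?,scc[6]=?,scc[7]=?

step 1: low=(low[0]=0,low[1]=1,low[2]=?,low[3]=?,low[4]=?,low[5]=?,low[6]=?,low[7]=?); scc=(scc[0]=?,scc[1]=0,scc[2]=?,scc[3]=?,scc[4]=?,scc[5]=?,scc[6]=?,scc[7]=?)
step 2: low=(low[0]=0,low[1]=1,low[2]=2,low[3]=?,low[4]=?,low[5]=?,low[6]=?,low[7]=?); scc=(scc[0]=?,scc[1]=0,scc[2]=1,scc[3]=?,scc[4]=?,scc[5]=?,scc[6]=?,scc[7]=?)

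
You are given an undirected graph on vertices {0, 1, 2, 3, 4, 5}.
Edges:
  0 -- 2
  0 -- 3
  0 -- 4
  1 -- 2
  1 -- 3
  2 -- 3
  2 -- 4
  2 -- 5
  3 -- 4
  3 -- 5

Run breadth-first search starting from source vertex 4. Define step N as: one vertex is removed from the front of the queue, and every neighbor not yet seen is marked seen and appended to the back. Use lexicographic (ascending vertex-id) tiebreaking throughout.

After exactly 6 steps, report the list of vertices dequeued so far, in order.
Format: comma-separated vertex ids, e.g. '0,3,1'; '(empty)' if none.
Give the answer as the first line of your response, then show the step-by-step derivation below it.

4,0,2,3,1,5

step 1: dequeue 4; queue=[0,2,3]; order=4
step 2: dequeue 0; queue=[2,3]; order=4,0
step 3: dequeue 2; queue=[3,1,5]; order=4,0,2
step 4: dequeue 3; queue=[1,5]; order=4,0,2,3
step 5: dequeue 1; queue=[5]; order=4,0,2,3,1
step 6: dequeue 5; queue=[(empty)]; order=4,0,2,3,1,5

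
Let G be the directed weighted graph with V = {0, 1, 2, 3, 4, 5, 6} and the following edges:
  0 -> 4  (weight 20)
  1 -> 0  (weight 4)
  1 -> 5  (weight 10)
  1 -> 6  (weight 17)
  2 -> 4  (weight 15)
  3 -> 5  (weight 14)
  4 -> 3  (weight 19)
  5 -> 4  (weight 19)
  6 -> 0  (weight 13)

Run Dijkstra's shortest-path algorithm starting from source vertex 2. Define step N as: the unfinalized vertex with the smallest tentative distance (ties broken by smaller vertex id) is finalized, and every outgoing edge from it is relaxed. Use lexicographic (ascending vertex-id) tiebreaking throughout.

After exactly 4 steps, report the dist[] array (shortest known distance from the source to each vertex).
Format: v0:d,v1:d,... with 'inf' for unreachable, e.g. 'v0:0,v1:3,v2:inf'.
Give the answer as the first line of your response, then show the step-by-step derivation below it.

v0:inf,v1:inf,v2:0,v3:34,v4:15,v5:48,v6:inf

step 1: dist = v0:inf,v1:inf,v2:0,v3:inf,v4:15,v5:inf,v6:inf
step 2: dist = v0:inf,v1:inf,v2:0,v3:34,v4:15,v5:inf,v6:inf
step 3: dist = v0:inf,v1:inf,v2:0,v3:34,v4:15,v5:48,v6:inf
step 4: dist = v0:inf,v1:inf,v2:0,v3:34,v4:15,v5:48,v6:inf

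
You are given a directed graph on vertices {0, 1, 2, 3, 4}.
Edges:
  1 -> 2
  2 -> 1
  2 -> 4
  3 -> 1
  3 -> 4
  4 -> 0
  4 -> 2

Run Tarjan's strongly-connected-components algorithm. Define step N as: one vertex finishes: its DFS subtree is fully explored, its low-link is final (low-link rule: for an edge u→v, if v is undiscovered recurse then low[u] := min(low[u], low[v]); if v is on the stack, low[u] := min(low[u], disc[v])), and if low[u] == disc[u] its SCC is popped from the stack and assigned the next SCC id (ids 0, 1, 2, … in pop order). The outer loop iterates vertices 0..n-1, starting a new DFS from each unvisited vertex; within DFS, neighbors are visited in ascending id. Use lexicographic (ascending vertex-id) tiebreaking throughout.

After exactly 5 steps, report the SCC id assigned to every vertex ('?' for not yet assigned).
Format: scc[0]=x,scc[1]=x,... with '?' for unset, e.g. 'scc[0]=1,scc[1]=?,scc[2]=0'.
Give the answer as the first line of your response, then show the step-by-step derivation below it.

scc[0]=0,scc[1]=1,scc[2]=1,scc[3]=2,scc[4]=1

step 1: low=(low[0]=0,low[1]=?,low[2]=?,low[3]=?,low[4]=?); scc=(scc[0]=0,scc[1]=?,scc[2]=?,scc[3]=?,scc[4]=?)
step 2: low=(low[0]=0,low[1]=1,low[2]=1,low[3]=?,low[4]=2); scc=(scc[0]=0,scc[1]=?,scc[2]=?,scc[3]=?,scc[4]=?)
step 3: low=(low[0]=0,low[1]=1,low[2]=1,low[3]=?,low[4]=2); scc=(scc[0]=0,scc[1]=?,scc[2]=?,scc[3]=?,scc[4]=?)
step 4: low=(low[0]=0,low[1]=1,low[2]=1,low[3]=?,low[4]=2); scc=(scc[0]=0,scc[1]=1,scc[2]=1,scc[3]=?,scc[4]=1)
step 5: low=(low[0]=0,low[1]=1,low[2]=1,low[3]=4,low[4]=2); scc=(scc[0]=0,scc[1]=1,scc[2]=1,scc[3]=2,scc[4]=1)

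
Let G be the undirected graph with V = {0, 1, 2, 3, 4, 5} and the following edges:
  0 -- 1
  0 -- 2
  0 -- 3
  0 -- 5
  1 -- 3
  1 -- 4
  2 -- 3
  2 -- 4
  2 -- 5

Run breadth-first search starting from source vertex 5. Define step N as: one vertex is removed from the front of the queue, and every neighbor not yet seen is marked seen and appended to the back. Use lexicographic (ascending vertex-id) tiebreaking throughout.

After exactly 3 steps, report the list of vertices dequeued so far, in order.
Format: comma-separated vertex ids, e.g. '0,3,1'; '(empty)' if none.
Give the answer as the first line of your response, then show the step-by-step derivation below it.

5,0,2

step 1: dequeue 5; queue=[0,2]; order=5
step 2: dequeue 0; queue=[2,1,3]; order=5,0
step 3: dequeue 2; queue=[1,3,4]; order=5,0,2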